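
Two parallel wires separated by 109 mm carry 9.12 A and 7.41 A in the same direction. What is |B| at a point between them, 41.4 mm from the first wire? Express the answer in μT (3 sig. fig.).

B ≈ 22.1 μT

Each long wire gives B = μ₀I/(2πd). Distances are d₁ = 0.0414 m and d₂ = 0.0676 m.
B₁ = 4.41×10⁻⁵ T, B₂ = 2.19×10⁻⁵ T.
Between parallel currents the two contributions point in opposite directions, so they subtract. B = |B₁ − B₂| = |4.41×10⁻⁵ − 2.19×10⁻⁵| = 2.21×10⁻⁵ T.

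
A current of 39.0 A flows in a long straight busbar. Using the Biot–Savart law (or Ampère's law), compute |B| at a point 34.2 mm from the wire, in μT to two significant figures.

For an infinitely long straight wire, B = μ₀I/(2πd).
B = (4π×10⁻⁷ × 39.0) / (2π × 0.0342) = 2.28×10⁻⁴ T.

B ≈ 230 μT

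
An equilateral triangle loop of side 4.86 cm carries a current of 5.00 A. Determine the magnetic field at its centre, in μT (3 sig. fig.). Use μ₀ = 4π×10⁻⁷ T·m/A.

B ≈ 185 μT

Each side is a finite straight segment at perpendicular distance d = a/(2 tan(π/3)) = 0.01403 m from the centre, with end-angles ±π/3.
One side contributes B₁ = (μ₀I/4πd)·2 sin(π/3) = 6.17×10⁻⁵ T.
All 3 sides add in the same direction: B = 3 × 6.17×10⁻⁵ = 1.85×10⁻⁴ T.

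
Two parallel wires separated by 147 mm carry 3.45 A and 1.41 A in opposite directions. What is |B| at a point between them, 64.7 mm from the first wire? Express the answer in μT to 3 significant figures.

B ≈ 14.1 μT

Each long wire gives B = μ₀I/(2πd). Distances are d₁ = 0.0647 m and d₂ = 0.0823 m.
B₁ = 1.07×10⁻⁵ T, B₂ = 3.43×10⁻⁶ T.
Between antiparallel currents both contributions point the same way, so they add. B = B₁ + B₂ = 1.07×10⁻⁵ + 3.43×10⁻⁶ = 1.41×10⁻⁵ T.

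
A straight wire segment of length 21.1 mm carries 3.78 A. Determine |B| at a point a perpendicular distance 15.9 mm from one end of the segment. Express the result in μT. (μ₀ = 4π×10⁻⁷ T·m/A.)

For a finite straight segment, B = (μ₀I/4πd)(sinθ₁ + sinθ₂), where θ₁, θ₂ are the angles from the perpendicular to each end.
The perpendicular foot is at one end, so the two end-offsets along the wire are 0 and L = 0.0211 m.
sinθ₁ = 0/√(0²+0.0159²) = 0.0000; sinθ₂ = 0.0211/√(0.0211²+0.0159²) = 0.7986.
B = (4π×10⁻⁷ × 3.78) / (4π × 0.0159) × (0.0000 + 0.7986) = 1.90×10⁻⁵ T.

B ≈ 19.0 μT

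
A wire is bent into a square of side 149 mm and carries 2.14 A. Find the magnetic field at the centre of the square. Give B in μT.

B ≈ 16.2 μT

Each side is a finite straight segment at perpendicular distance d = a/(2 tan(π/4)) = 0.0745 m from the centre, with end-angles ±π/4.
One side contributes B₁ = (μ₀I/4πd)·2 sin(π/4) = 4.06×10⁻⁶ T.
All 4 sides add in the same direction: B = 4 × 4.06×10⁻⁶ = 1.62×10⁻⁵ T.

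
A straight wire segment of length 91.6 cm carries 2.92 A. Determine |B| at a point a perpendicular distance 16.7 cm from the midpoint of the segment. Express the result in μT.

For a finite straight segment, B = (μ₀I/4πd)(sinθ₁ + sinθ₂), where θ₁, θ₂ are the angles from the perpendicular to each end.
The perpendicular from the point meets the wire at its midpoint, so each end is L/2 = 0.458 m away along the wire.
sinθ₁ = 0.458/√(0.458²+0.167²) = 0.9395; sinθ₂ = 0.458/√(0.458²+0.167²) = 0.9395.
B = (4π×10⁻⁷ × 2.92) / (4π × 0.167) × (0.9395 + 0.9395) = 3.29×10⁻⁶ T.

B ≈ 3.29 μT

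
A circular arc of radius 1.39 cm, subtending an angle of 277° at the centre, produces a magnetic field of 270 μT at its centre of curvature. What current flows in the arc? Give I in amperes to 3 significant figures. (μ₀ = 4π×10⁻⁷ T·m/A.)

I ≈ 7.76 A

For a circular arc, B = μ₀Iφ/(4πR) with φ in radians; here φ = 4.835 rad.
So I = 4πRB/(μ₀φ) = 4π × 0.0139 × 2.70×10⁻⁴ / (4π×10⁻⁷ × 4.835) = 7.76 A.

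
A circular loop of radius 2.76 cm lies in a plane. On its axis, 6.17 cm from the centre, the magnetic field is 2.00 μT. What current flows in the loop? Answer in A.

On the axis of a loop, B = μ₀IR²/[2(R²+z²)^(3/2)], so I = 2B(R²+z²)^(3/2)/(μ₀R²).
R² + z² = 0.0007618 + 0.003807 = 0.004569 m²; raised to 3/2 gives 3.09×10⁻⁴ m³.
I = 2 × 2.00×10⁻⁶ × 3.09×10⁻⁴ / (1.26×10⁻⁶ × 0.0007618) = 1.29 A.

I ≈ 1.29 A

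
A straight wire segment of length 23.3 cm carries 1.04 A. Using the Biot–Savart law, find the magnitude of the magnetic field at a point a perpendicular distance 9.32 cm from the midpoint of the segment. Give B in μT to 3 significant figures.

For a finite straight segment, B = (μ₀I/4πd)(sinθ₁ + sinθ₂), where θ₁, θ₂ are the angles from the perpendicular to each end.
The perpendicular from the point meets the wire at its midpoint, so each end is L/2 = 0.1165 m away along the wire.
sinθ₁ = 0.1165/√(0.1165²+0.0932²) = 0.7809; sinθ₂ = 0.1165/√(0.1165²+0.0932²) = 0.7809.
B = (4π×10⁻⁷ × 1.04) / (4π × 0.0932) × (0.7809 + 0.7809) = 1.74×10⁻⁶ T.

B ≈ 1.74 μT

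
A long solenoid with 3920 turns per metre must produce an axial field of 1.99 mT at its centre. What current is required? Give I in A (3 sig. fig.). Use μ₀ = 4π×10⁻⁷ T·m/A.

Inside a long solenoid B = μ₀nI with n = 3920 m⁻¹, so I = B/(μ₀n).
I = 1.99×10⁻³ / (4π×10⁻⁷ × 3920) = 0.404 A.

I ≈ 0.404 A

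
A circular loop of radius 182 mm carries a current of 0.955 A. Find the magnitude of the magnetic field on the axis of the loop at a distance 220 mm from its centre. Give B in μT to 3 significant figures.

On the axis of a circular loop, B = μ₀IR² / [2(R²+z²)^(3/2)].
R² + z² = (0.182)² + (0.22)² = 0.08152 m², and (R²+z²)^(3/2) = 2.33×10⁻² m³.
B = (4π×10⁻⁷ × 0.955 × 0.03312) / (2 × 2.33×10⁻²) = 8.54×10⁻⁷ T.

B ≈ 0.854 μT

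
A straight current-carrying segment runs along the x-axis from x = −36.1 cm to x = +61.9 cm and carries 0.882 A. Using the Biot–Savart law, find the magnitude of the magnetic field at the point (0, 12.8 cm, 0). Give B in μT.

For a finite straight segment, B = (μ₀I/4πd)(sinθ₁ + sinθ₂), where θ₁, θ₂ are the angles from the perpendicular to each end.
The perpendicular distance is d = 0.128 m; the end-offsets along the wire are a = 0.361 m and b = 0.619 m.
sinθ₁ = 0.361/√(0.361²+0.128²) = 0.9425; sinθ₂ = 0.619/√(0.619²+0.128²) = 0.9793.
B = (4π×10⁻⁷ × 0.882) / (4π × 0.128) × (0.9425 + 0.9793) = 1.32×10⁻⁶ T.

B ≈ 1.32 μT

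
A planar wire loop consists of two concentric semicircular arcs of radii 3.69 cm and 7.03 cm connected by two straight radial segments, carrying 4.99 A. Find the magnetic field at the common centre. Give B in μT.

The radial connectors point toward the centre, so dl × r̂ = 0 and they contribute nothing.
Each semicircle gives μ₀I/(4R): inner arc 4.25×10⁻⁵ T, outer arc 2.23×10⁻⁵ T.
The two arcs carry current in opposite angular senses, so their fields oppose: B = |4.25×10⁻⁵ − 2.23×10⁻⁵| = 2.02×10⁻⁵ T.

B ≈ 20.2 μT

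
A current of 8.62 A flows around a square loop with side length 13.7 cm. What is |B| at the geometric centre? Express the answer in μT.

B ≈ 71.2 μT

Each side is a finite straight segment at perpendicular distance d = a/(2 tan(π/4)) = 0.0685 m from the centre, with end-angles ±π/4.
One side contributes B₁ = (μ₀I/4πd)·2 sin(π/4) = 1.78×10⁻⁵ T.
All 4 sides add in the same direction: B = 4 × 1.78×10⁻⁵ = 7.12×10⁻⁵ T.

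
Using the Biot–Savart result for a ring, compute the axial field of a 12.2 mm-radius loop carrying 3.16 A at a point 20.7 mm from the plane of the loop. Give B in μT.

B ≈ 21.3 μT

On the axis of a circular loop, B = μ₀IR² / [2(R²+z²)^(3/2)].
R² + z² = (0.0122)² + (0.0207)² = 0.0005773 m², and (R²+z²)^(3/2) = 1.39×10⁻⁵ m³.
B = (4π×10⁻⁷ × 3.16 × 0.0001488) / (2 × 1.39×10⁻⁵) = 2.13×10⁻⁵ T.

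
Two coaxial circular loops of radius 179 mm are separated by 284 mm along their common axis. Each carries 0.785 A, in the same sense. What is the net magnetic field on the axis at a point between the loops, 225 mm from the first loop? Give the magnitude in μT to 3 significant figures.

B ≈ 3.03 μT

Each loop contributes B = μ₀IR²/[2(R²+z²)^(3/2)] on the axis, with z measured from that loop.
Loop 1 (z = 0.225 m): B₁ = 6.65×10⁻⁷ T. Loop 2 (z = 0.059 m): B₂ = 2.36×10⁻⁶ T.
The fields add: B = B₁ + B₂ = 3.03×10⁻⁶ T.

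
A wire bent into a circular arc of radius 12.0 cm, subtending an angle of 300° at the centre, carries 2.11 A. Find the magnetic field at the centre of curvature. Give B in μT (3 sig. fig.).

The Biot–Savart field of a circular arc at its centre is B = μ₀Iφ/(4πR), with φ = 5.236 rad.
B = (4π×10⁻⁷ × 2.11 × 5.236) / (4π × 0.12) = 9.21×10⁻⁶ T.

B ≈ 9.21 μT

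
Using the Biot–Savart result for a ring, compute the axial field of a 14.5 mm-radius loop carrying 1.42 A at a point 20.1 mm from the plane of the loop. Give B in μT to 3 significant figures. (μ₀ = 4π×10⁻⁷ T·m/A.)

On the axis of a circular loop, B = μ₀IR² / [2(R²+z²)^(3/2)].
R² + z² = (0.0145)² + (0.0201)² = 0.0006143 m², and (R²+z²)^(3/2) = 1.52×10⁻⁵ m³.
B = (4π×10⁻⁷ × 1.42 × 0.0002103) / (2 × 1.52×10⁻⁵) = 1.23×10⁻⁵ T.

B ≈ 12.3 μT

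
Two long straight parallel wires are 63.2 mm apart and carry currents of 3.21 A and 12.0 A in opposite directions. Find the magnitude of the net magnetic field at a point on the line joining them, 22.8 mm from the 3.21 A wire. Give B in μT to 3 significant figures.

B ≈ 87.6 μT

Each long wire gives B = μ₀I/(2πd). Distances are d₁ = 0.0228 m and d₂ = 0.0404 m.
B₁ = 2.82×10⁻⁵ T, B₂ = 5.94×10⁻⁵ T.
Between antiparallel currents both contributions point the same way, so they add. B = B₁ + B₂ = 2.82×10⁻⁵ + 5.94×10⁻⁵ = 8.76×10⁻⁵ T.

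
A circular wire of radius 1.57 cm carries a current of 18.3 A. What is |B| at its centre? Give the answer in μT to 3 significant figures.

At the centre of a circular loop the Biot–Savart law gives B = μ₀I/(2R).
B = (4π×10⁻⁷ × 18.3) / (2 × 0.0157) = 7.32×10⁻⁴ T.

B ≈ 732 μT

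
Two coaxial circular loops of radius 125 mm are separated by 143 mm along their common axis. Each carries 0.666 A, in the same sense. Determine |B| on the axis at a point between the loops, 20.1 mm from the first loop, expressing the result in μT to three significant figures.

B ≈ 4.44 μT

Each loop contributes B = μ₀IR²/[2(R²+z²)^(3/2)] on the axis, with z measured from that loop.
Loop 1 (z = 0.0201 m): B₁ = 3.22×10⁻⁶ T. Loop 2 (z = 0.1229 m): B₂ = 1.21×10⁻⁶ T.
The fields add: B = B₁ + B₂ = 4.44×10⁻⁶ T.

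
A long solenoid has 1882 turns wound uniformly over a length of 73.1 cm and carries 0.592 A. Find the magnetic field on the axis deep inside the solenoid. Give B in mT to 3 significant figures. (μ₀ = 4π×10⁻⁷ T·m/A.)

Inside a long solenoid, B = μ₀nI with n = 2575 turns/m.
B = 4π×10⁻⁷ × 2575 × 0.592 = 1.92×10⁻³ T.

B ≈ 1.92 mT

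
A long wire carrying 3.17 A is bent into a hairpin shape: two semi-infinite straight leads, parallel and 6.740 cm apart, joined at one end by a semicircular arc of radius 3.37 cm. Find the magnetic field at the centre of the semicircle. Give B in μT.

The semicircular arc contributes B_arc = μ₀I·π/(4πR) = μ₀I/(4R) = 2.96×10⁻⁵ T.
Each semi-infinite lead is at perpendicular distance R = 0.0337 m from the centre, with the perpendicular foot at its near end, so it contributes μ₀I/(4πR); both point the same way, together 1.88×10⁻⁵ T.
Arc and leads all point the same direction: B = 2.96×10⁻⁵ + 1.88×10⁻⁵ = 4.84×10⁻⁵ T.

B ≈ 48.4 μT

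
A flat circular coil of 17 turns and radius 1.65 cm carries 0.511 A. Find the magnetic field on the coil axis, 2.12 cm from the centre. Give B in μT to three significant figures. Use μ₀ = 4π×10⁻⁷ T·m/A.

For an N-turn flat coil, B = Nμ₀IR²/[2(R²+z²)^(3/2)] with R = 0.0165 m, z = 0.0212 m.
B = 17 × 4.51×10⁻⁶ T = 7.66×10⁻⁵ T.

B ≈ 76.6 μT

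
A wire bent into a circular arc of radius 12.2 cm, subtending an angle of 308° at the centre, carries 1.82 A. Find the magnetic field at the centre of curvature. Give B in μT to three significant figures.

B ≈ 8.02 μT

The Biot–Savart field of a circular arc at its centre is B = μ₀Iφ/(4πR), with φ = 5.376 rad.
B = (4π×10⁻⁷ × 1.82 × 5.376) / (4π × 0.122) = 8.02×10⁻⁶ T.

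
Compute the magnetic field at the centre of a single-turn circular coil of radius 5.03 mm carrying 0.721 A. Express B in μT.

B ≈ 90.1 μT

At the centre of a circular loop the Biot–Savart law gives B = μ₀I/(2R).
B = (4π×10⁻⁷ × 0.721) / (2 × 0.00503) = 9.01×10⁻⁵ T.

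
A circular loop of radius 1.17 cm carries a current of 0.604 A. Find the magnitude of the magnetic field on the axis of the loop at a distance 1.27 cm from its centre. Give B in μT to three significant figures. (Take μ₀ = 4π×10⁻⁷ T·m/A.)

On the axis of a circular loop, B = μ₀IR² / [2(R²+z²)^(3/2)].
R² + z² = (0.0117)² + (0.0127)² = 0.0002982 m², and (R²+z²)^(3/2) = 5.15×10⁻⁶ m³.
B = (4π×10⁻⁷ × 0.604 × 0.0001369) / (2 × 5.15×10⁻⁶) = 1.01×10⁻⁵ T.

B ≈ 10.1 μT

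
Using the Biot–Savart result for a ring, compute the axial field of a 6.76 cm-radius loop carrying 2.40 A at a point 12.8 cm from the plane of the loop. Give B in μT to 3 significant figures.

B ≈ 2.27 μT

On the axis of a circular loop, B = μ₀IR² / [2(R²+z²)^(3/2)].
R² + z² = (0.0676)² + (0.128)² = 0.02095 m², and (R²+z²)^(3/2) = 3.03×10⁻³ m³.
B = (4π×10⁻⁷ × 2.40 × 0.00457) / (2 × 3.03×10⁻³) = 2.27×10⁻⁶ T.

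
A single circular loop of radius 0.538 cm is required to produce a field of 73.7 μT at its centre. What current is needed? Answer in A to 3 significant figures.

I ≈ 0.631 A

At the centre of a circular loop B = μ₀I/(2R), so I = 2RB/μ₀.
With R = 0.00538 m, I = 2 × 0.00538 × 7.37×10⁻⁵ / (4π×10⁻⁷) = 0.631 A.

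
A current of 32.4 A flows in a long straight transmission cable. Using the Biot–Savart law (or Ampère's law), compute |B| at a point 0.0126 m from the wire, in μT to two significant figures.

B ≈ 510 μT

For an infinitely long straight wire, B = μ₀I/(2πd).
B = (4π×10⁻⁷ × 32.4) / (2π × 0.0126) = 5.14×10⁻⁴ T.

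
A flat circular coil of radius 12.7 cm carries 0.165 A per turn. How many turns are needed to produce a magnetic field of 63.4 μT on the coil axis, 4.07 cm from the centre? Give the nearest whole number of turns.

N = 90

For an N-turn coil, B = Nμ₀IR²/[2(R²+z²)^(3/2)]. A single turn gives B₁ = 7.05×10⁻⁷ T with R = 0.127 m, z = 0.0407 m.
N = B/B₁ = 6.34×10⁻⁵ / 7.05×10⁻⁷ = 89.93.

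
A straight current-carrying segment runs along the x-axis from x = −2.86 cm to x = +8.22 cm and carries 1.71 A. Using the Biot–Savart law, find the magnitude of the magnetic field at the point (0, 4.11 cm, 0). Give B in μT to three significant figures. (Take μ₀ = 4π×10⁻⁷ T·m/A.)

B ≈ 6.10 μT

For a finite straight segment, B = (μ₀I/4πd)(sinθ₁ + sinθ₂), where θ₁, θ₂ are the angles from the perpendicular to each end.
The perpendicular distance is d = 0.0411 m; the end-offsets along the wire are a = 0.0286 m and b = 0.0822 m.
sinθ₁ = 0.0286/√(0.0286²+0.0411²) = 0.5712; sinθ₂ = 0.0822/√(0.0822²+0.0411²) = 0.8944.
B = (4π×10⁻⁷ × 1.71) / (4π × 0.0411) × (0.5712 + 0.8944) = 6.10×10⁻⁶ T.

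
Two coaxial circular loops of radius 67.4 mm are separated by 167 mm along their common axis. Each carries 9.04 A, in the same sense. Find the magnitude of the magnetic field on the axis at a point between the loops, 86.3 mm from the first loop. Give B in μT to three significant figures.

B ≈ 41.9 μT

Each loop contributes B = μ₀IR²/[2(R²+z²)^(3/2)] on the axis, with z measured from that loop.
Loop 1 (z = 0.0863 m): B₁ = 1.97×10⁻⁵ T. Loop 2 (z = 0.0807 m): B₂ = 2.22×10⁻⁵ T.
The fields add: B = B₁ + B₂ = 4.19×10⁻⁵ T.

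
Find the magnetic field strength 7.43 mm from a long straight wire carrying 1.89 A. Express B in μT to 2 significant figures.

B ≈ 51 μT

For an infinitely long straight wire, B = μ₀I/(2πd).
B = (4π×10⁻⁷ × 1.89) / (2π × 0.00743) = 5.09×10⁻⁵ T.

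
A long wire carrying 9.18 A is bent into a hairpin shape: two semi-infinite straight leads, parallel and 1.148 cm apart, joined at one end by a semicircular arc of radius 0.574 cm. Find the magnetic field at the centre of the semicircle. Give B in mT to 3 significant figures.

B ≈ 0.822 mT

The semicircular arc contributes B_arc = μ₀I·π/(4πR) = μ₀I/(4R) = 5.02×10⁻⁴ T.
Each semi-infinite lead is at perpendicular distance R = 0.00574 m from the centre, with the perpendicular foot at its near end, so it contributes μ₀I/(4πR); both point the same way, together 3.20×10⁻⁴ T.
Arc and leads all point the same direction: B = 5.02×10⁻⁴ + 3.20×10⁻⁴ = 8.22×10⁻⁴ T.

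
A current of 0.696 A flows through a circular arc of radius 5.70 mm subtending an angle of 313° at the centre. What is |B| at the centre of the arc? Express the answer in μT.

B ≈ 66.7 μT

The Biot–Savart field of a circular arc at its centre is B = μ₀Iφ/(4πR), with φ = 5.463 rad.
B = (4π×10⁻⁷ × 0.696 × 5.463) / (4π × 0.0057) = 6.67×10⁻⁵ T.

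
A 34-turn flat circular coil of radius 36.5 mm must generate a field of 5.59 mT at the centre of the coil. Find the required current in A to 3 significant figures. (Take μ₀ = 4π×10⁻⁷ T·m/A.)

For an N-turn coil, B = Nμ₀I/(2R) with R = 0.0365 m, so I = 2RB/(Nμ₀) = 2 × 0.0365 × 5.59×10⁻³ / (34 × 4π×10⁻⁷) = 9.55 A.

I ≈ 9.55 A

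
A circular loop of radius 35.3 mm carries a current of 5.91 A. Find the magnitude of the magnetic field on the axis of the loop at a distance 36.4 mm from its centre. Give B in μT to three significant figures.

B ≈ 35.5 μT

On the axis of a circular loop, B = μ₀IR² / [2(R²+z²)^(3/2)].
R² + z² = (0.0353)² + (0.0364)² = 0.002571 m², and (R²+z²)^(3/2) = 1.30×10⁻⁴ m³.
B = (4π×10⁻⁷ × 5.91 × 0.001246) / (2 × 1.30×10⁻⁴) = 3.55×10⁻⁵ T.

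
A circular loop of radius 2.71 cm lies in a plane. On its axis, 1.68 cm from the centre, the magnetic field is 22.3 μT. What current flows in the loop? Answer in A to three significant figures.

I ≈ 1.57 A

On the axis of a loop, B = μ₀IR²/[2(R²+z²)^(3/2)], so I = 2B(R²+z²)^(3/2)/(μ₀R²).
R² + z² = 0.0007344 + 0.0002822 = 0.001017 m²; raised to 3/2 gives 3.24×10⁻⁵ m³.
I = 2 × 2.23×10⁻⁵ × 3.24×10⁻⁵ / (1.26×10⁻⁶ × 0.0007344) = 1.57 A.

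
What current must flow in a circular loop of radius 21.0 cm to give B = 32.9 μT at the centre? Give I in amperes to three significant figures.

I ≈ 11.0 A

At the centre of a circular loop B = μ₀I/(2R), so I = 2RB/μ₀.
With R = 0.21 m, I = 2 × 0.21 × 3.29×10⁻⁵ / (4π×10⁻⁷) = 11.0 A.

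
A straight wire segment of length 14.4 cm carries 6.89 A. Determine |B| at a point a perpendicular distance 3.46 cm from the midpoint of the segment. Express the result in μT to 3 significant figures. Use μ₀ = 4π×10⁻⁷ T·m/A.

For a finite straight segment, B = (μ₀I/4πd)(sinθ₁ + sinθ₂), where θ₁, θ₂ are the angles from the perpendicular to each end.
The perpendicular from the point meets the wire at its midpoint, so each end is L/2 = 0.072 m away along the wire.
sinθ₁ = 0.072/√(0.072²+0.0346²) = 0.9013; sinθ₂ = 0.072/√(0.072²+0.0346²) = 0.9013.
B = (4π×10⁻⁷ × 6.89) / (4π × 0.0346) × (0.9013 + 0.9013) = 3.59×10⁻⁵ T.

B ≈ 35.9 μT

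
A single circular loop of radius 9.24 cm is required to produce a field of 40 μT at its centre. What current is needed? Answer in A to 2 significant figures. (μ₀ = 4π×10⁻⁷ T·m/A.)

At the centre of a circular loop B = μ₀I/(2R), so I = 2RB/μ₀.
With R = 0.0924 m, I = 2 × 0.0924 × 4.00×10⁻⁵ / (4π×10⁻⁷) = 5.88 A.

I ≈ 5.9 A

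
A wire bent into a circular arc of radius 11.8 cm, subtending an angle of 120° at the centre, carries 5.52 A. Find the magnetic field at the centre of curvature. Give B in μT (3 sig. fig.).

B ≈ 9.80 μT

The Biot–Savart field of a circular arc at its centre is B = μ₀Iφ/(4πR), with φ = 2.094 rad.
B = (4π×10⁻⁷ × 5.52 × 2.094) / (4π × 0.118) = 9.80×10⁻⁶ T.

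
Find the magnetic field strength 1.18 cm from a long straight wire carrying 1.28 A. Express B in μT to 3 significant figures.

B ≈ 21.7 μT

For an infinitely long straight wire, B = μ₀I/(2πd).
B = (4π×10⁻⁷ × 1.28) / (2π × 0.0118) = 2.17×10⁻⁵ T.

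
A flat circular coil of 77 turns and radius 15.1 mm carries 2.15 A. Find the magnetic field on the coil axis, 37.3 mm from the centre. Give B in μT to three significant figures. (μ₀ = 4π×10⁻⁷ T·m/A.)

For an N-turn flat coil, B = Nμ₀IR²/[2(R²+z²)^(3/2)] with R = 0.0151 m, z = 0.0373 m.
B = 77 × 4.73×10⁻⁶ T = 3.64×10⁻⁴ T.

B ≈ 364 μT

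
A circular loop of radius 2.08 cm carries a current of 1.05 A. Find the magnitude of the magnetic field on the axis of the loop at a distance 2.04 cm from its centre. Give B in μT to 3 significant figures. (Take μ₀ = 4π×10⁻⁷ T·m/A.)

On the axis of a circular loop, B = μ₀IR² / [2(R²+z²)^(3/2)].
R² + z² = (0.0208)² + (0.0204)² = 0.0008488 m², and (R²+z²)^(3/2) = 2.47×10⁻⁵ m³.
B = (4π×10⁻⁷ × 1.05 × 0.0004326) / (2 × 2.47×10⁻⁵) = 1.15×10⁻⁵ T.

B ≈ 11.5 μT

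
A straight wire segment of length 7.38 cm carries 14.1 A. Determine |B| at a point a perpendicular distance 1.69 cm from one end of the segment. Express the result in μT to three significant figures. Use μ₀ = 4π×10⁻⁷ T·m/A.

For a finite straight segment, B = (μ₀I/4πd)(sinθ₁ + sinθ₂), where θ₁, θ₂ are the angles from the perpendicular to each end.
The perpendicular foot is at one end, so the two end-offsets along the wire are 0 and L = 0.0738 m.
sinθ₁ = 0/√(0²+0.0169²) = 0.0000; sinθ₂ = 0.0738/√(0.0738²+0.0169²) = 0.9748.
B = (4π×10⁻⁷ × 14.1) / (4π × 0.0169) × (0.0000 + 0.9748) = 8.13×10⁻⁵ T.

B ≈ 81.3 μT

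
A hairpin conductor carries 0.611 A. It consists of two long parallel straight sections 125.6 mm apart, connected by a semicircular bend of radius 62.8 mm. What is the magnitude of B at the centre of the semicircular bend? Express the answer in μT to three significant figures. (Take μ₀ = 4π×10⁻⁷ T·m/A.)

B ≈ 5.00 μT

The semicircular arc contributes B_arc = μ₀I·π/(4πR) = μ₀I/(4R) = 3.06×10⁻⁶ T.
Each semi-infinite lead is at perpendicular distance R = 0.0628 m from the centre, with the perpendicular foot at its near end, so it contributes μ₀I/(4πR); both point the same way, together 1.95×10⁻⁶ T.
Arc and leads all point the same direction: B = 3.06×10⁻⁶ + 1.95×10⁻⁶ = 5.00×10⁻⁶ T.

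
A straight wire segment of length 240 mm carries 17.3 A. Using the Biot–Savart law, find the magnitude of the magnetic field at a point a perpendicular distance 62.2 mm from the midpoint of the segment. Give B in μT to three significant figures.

B ≈ 49.4 μT

For a finite straight segment, B = (μ₀I/4πd)(sinθ₁ + sinθ₂), where θ₁, θ₂ are the angles from the perpendicular to each end.
The perpendicular from the point meets the wire at its midpoint, so each end is L/2 = 0.12 m away along the wire.
sinθ₁ = 0.12/√(0.12²+0.0622²) = 0.8878; sinθ₂ = 0.12/√(0.12²+0.0622²) = 0.8878.
B = (4π×10⁻⁷ × 17.3) / (4π × 0.0622) × (0.8878 + 0.8878) = 4.94×10⁻⁵ T.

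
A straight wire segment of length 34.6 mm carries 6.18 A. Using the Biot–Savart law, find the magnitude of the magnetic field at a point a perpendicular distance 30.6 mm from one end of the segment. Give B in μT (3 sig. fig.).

B ≈ 15.1 μT

For a finite straight segment, B = (μ₀I/4πd)(sinθ₁ + sinθ₂), where θ₁, θ₂ are the angles from the perpendicular to each end.
The perpendicular foot is at one end, so the two end-offsets along the wire are 0 and L = 0.0346 m.
sinθ₁ = 0/√(0²+0.0306²) = 0.0000; sinθ₂ = 0.0346/√(0.0346²+0.0306²) = 0.7491.
B = (4π×10⁻⁷ × 6.18) / (4π × 0.0306) × (0.0000 + 0.7491) = 1.51×10⁻⁵ T.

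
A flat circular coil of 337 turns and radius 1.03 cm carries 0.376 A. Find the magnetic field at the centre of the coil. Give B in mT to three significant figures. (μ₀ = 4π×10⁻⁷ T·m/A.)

B ≈ 7.73 mT

For an N-turn flat coil, B = Nμ₀I/(2R) with R = 0.0103 m.
B = 337 × 2.29×10⁻⁵ T = 7.73×10⁻³ T.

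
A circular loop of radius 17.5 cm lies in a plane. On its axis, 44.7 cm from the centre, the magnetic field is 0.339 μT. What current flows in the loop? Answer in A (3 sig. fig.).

On the axis of a loop, B = μ₀IR²/[2(R²+z²)^(3/2)], so I = 2B(R²+z²)^(3/2)/(μ₀R²).
R² + z² = 0.03063 + 0.1998 = 0.2304 m²; raised to 3/2 gives 0.111 m³.
I = 2 × 3.39×10⁻⁷ × 0.111 / (1.26×10⁻⁶ × 0.03063) = 1.95 A.

I ≈ 1.95 A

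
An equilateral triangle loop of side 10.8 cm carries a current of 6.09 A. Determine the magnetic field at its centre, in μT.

B ≈ 101 μT

Each side is a finite straight segment at perpendicular distance d = a/(2 tan(π/3)) = 0.03118 m from the centre, with end-angles ±π/3.
One side contributes B₁ = (μ₀I/4πd)·2 sin(π/3) = 3.38×10⁻⁵ T.
All 3 sides add in the same direction: B = 3 × 3.38×10⁻⁵ = 1.01×10⁻⁴ T.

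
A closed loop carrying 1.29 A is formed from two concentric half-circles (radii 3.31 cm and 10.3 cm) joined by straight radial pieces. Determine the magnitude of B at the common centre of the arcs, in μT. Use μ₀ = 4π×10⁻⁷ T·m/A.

B ≈ 8.31 μT

The radial connectors point toward the centre, so dl × r̂ = 0 and they contribute nothing.
Each semicircle gives μ₀I/(4R): inner arc 1.22×10⁻⁵ T, outer arc 3.93×10⁻⁶ T.
The two arcs carry current in opposite angular senses, so their fields oppose: B = |1.22×10⁻⁵ − 3.93×10⁻⁶| = 8.31×10⁻⁶ T.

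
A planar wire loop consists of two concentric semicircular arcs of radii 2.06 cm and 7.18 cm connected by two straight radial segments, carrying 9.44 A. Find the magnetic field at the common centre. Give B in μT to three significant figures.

The radial connectors point toward the centre, so dl × r̂ = 0 and they contribute nothing.
Each semicircle gives μ₀I/(4R): inner arc 1.44×10⁻⁴ T, outer arc 4.13×10⁻⁵ T.
The two arcs carry current in opposite angular senses, so their fields oppose: B = |1.44×10⁻⁴ − 4.13×10⁻⁵| = 1.03×10⁻⁴ T.

B ≈ 103 μT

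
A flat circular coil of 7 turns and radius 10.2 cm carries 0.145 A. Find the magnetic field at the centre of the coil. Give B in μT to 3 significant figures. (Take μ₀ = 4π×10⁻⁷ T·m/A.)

B ≈ 6.25 μT

For an N-turn flat coil, B = Nμ₀I/(2R) with R = 0.102 m.
B = 7 × 8.93×10⁻⁷ T = 6.25×10⁻⁶ T.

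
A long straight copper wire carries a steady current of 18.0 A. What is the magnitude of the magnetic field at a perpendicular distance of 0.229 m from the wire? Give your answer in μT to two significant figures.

For an infinitely long straight wire, B = μ₀I/(2πd).
B = (4π×10⁻⁷ × 18.0) / (2π × 0.229) = 1.57×10⁻⁵ T.

B ≈ 16 μT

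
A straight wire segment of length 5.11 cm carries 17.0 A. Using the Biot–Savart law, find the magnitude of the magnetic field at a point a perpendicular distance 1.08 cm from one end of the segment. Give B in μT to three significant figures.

For a finite straight segment, B = (μ₀I/4πd)(sinθ₁ + sinθ₂), where θ₁, θ₂ are the angles from the perpendicular to each end.
The perpendicular foot is at one end, so the two end-offsets along the wire are 0 and L = 0.0511 m.
sinθ₁ = 0/√(0²+0.0108²) = 0.0000; sinθ₂ = 0.0511/√(0.0511²+0.0108²) = 0.9784.
B = (4π×10⁻⁷ × 17.0) / (4π × 0.0108) × (0.0000 + 0.9784) = 1.54×10⁻⁴ T.

B ≈ 154 μT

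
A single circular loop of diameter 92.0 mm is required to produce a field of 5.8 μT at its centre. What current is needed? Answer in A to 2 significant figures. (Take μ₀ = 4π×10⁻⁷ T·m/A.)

At the centre of a circular loop B = μ₀I/(2R), so I = 2RB/μ₀.
With R = 0.046 m, I = 2 × 0.046 × 5.80×10⁻⁶ / (4π×10⁻⁷) = 0.425 A.

I ≈ 0.42 A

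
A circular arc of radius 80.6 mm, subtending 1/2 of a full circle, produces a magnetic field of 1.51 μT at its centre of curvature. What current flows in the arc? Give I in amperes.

I ≈ 0.387 A

For a circular arc, B = μ₀Iφ/(4πR) with φ in radians; here φ = 3.142 rad.
So I = 4πRB/(μ₀φ) = 4π × 0.0806 × 1.51×10⁻⁶ / (4π×10⁻⁷ × 3.142) = 0.387 A.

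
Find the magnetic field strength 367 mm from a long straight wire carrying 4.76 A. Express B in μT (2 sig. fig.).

For an infinitely long straight wire, B = μ₀I/(2πd).
B = (4π×10⁻⁷ × 4.76) / (2π × 0.367) = 2.59×10⁻⁶ T.

B ≈ 2.6 μT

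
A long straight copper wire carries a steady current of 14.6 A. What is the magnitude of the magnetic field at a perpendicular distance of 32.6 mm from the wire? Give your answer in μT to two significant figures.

B ≈ 90 μT

For an infinitely long straight wire, B = μ₀I/(2πd).
B = (4π×10⁻⁷ × 14.6) / (2π × 0.0326) = 8.96×10⁻⁵ T.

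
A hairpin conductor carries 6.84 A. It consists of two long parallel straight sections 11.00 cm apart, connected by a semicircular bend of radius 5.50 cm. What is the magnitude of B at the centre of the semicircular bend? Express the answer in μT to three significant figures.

The semicircular arc contributes B_arc = μ₀I·π/(4πR) = μ₀I/(4R) = 3.91×10⁻⁵ T.
Each semi-infinite lead is at perpendicular distance R = 0.055 m from the centre, with the perpendicular foot at its near end, so it contributes μ₀I/(4πR); both point the same way, together 2.49×10⁻⁵ T.
Arc and leads all point the same direction: B = 3.91×10⁻⁵ + 2.49×10⁻⁵ = 6.39×10⁻⁵ T.

B ≈ 63.9 μT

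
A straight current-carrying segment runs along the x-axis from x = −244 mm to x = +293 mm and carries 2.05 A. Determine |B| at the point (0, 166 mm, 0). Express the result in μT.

For a finite straight segment, B = (μ₀I/4πd)(sinθ₁ + sinθ₂), where θ₁, θ₂ are the angles from the perpendicular to each end.
The perpendicular distance is d = 0.166 m; the end-offsets along the wire are a = 0.244 m and b = 0.293 m.
sinθ₁ = 0.244/√(0.244²+0.166²) = 0.8268; sinθ₂ = 0.293/√(0.293²+0.166²) = 0.8701.
B = (4π×10⁻⁷ × 2.05) / (4π × 0.166) × (0.8268 + 0.8701) = 2.10×10⁻⁶ T.

B ≈ 2.10 μT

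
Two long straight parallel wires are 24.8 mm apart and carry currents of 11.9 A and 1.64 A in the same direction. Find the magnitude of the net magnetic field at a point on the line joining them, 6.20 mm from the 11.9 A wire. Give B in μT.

Each long wire gives B = μ₀I/(2πd). Distances are d₁ = 0.0062 m and d₂ = 0.0186 m.
B₁ = 3.84×10⁻⁴ T, B₂ = 1.76×10⁻⁵ T.
Between parallel currents the two contributions point in opposite directions, so they subtract. B = |B₁ − B₂| = |3.84×10⁻⁴ − 1.76×10⁻⁵| = 3.66×10⁻⁴ T.

B ≈ 366 μT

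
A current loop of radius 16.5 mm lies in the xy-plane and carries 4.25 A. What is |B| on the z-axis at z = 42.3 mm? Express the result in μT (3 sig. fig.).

On the axis of a circular loop, B = μ₀IR² / [2(R²+z²)^(3/2)].
R² + z² = (0.0165)² + (0.0423)² = 0.002062 m², and (R²+z²)^(3/2) = 9.36×10⁻⁵ m³.
B = (4π×10⁻⁷ × 4.25 × 0.0002723) / (2 × 9.36×10⁻⁵) = 7.77×10⁻⁶ T.

B ≈ 7.77 μT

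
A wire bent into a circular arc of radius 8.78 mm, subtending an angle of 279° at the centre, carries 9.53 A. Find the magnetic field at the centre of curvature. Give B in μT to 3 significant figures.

The Biot–Savart field of a circular arc at its centre is B = μ₀Iφ/(4πR), with φ = 4.869 rad.
B = (4π×10⁻⁷ × 9.53 × 4.869) / (4π × 0.00878) = 5.29×10⁻⁴ T.

B ≈ 529 μT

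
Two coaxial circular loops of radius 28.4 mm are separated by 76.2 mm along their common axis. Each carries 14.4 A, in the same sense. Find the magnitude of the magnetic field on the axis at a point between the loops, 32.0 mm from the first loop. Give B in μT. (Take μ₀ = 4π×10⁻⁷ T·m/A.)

B ≈ 143 μT

Each loop contributes B = μ₀IR²/[2(R²+z²)^(3/2)] on the axis, with z measured from that loop.
Loop 1 (z = 0.032 m): B₁ = 9.32×10⁻⁵ T. Loop 2 (z = 0.0442 m): B₂ = 5.03×10⁻⁵ T.
The fields add: B = B₁ + B₂ = 1.43×10⁻⁴ T.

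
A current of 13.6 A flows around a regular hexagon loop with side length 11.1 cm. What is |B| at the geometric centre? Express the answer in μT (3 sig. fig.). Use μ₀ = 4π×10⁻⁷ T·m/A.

Each side is a finite straight segment at perpendicular distance d = a/(2 tan(π/6)) = 0.09613 m from the centre, with end-angles ±π/6.
One side contributes B₁ = (μ₀I/4πd)·2 sin(π/6) = 1.41×10⁻⁵ T.
All 6 sides add in the same direction: B = 6 × 1.41×10⁻⁵ = 8.49×10⁻⁵ T.

B ≈ 84.9 μT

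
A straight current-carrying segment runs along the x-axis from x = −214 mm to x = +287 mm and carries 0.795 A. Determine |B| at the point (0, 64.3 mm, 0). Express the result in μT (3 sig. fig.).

For a finite straight segment, B = (μ₀I/4πd)(sinθ₁ + sinθ₂), where θ₁, θ₂ are the angles from the perpendicular to each end.
The perpendicular distance is d = 0.0643 m; the end-offsets along the wire are a = 0.214 m and b = 0.287 m.
sinθ₁ = 0.214/√(0.214²+0.0643²) = 0.9577; sinθ₂ = 0.287/√(0.287²+0.0643²) = 0.9758.
B = (4π×10⁻⁷ × 0.795) / (4π × 0.0643) × (0.9577 + 0.9758) = 2.39×10⁻⁶ T.

B ≈ 2.39 μT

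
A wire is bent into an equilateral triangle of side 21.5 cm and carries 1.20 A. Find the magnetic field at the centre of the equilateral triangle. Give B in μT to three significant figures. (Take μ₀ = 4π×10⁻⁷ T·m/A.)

B ≈ 10.0 μT

Each side is a finite straight segment at perpendicular distance d = a/(2 tan(π/3)) = 0.06207 m from the centre, with end-angles ±π/3.
One side contributes B₁ = (μ₀I/4πd)·2 sin(π/3) = 3.35×10⁻⁶ T.
All 3 sides add in the same direction: B = 3 × 3.35×10⁻⁶ = 1.00×10⁻⁵ T.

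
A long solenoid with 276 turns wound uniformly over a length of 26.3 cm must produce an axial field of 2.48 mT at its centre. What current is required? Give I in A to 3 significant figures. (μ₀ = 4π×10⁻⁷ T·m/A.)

I ≈ 1.88 A

Inside a long solenoid B = μ₀nI with n = 1049 m⁻¹, so I = B/(μ₀n).
I = 2.48×10⁻³ / (4π×10⁻⁷ × 1049) = 1.88 A.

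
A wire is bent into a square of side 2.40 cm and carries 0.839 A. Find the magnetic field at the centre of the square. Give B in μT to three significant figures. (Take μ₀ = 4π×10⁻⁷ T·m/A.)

B ≈ 39.6 μT

Each side is a finite straight segment at perpendicular distance d = a/(2 tan(π/4)) = 0.012 m from the centre, with end-angles ±π/4.
One side contributes B₁ = (μ₀I/4πd)·2 sin(π/4) = 9.89×10⁻⁶ T.
All 4 sides add in the same direction: B = 4 × 9.89×10⁻⁶ = 3.96×10⁻⁵ T.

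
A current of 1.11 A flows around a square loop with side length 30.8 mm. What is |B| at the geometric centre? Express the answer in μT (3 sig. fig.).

Each side is a finite straight segment at perpendicular distance d = a/(2 tan(π/4)) = 0.0154 m from the centre, with end-angles ±π/4.
One side contributes B₁ = (μ₀I/4πd)·2 sin(π/4) = 1.02×10⁻⁵ T.
All 4 sides add in the same direction: B = 4 × 1.02×10⁻⁵ = 4.08×10⁻⁵ T.

B ≈ 40.8 μT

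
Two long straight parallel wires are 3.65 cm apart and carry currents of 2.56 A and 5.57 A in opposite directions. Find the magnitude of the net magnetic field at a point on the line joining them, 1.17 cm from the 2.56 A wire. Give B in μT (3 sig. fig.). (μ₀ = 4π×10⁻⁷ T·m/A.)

Each long wire gives B = μ₀I/(2πd). Distances are d₁ = 0.0117 m and d₂ = 0.0248 m.
B₁ = 4.38×10⁻⁵ T, B₂ = 4.49×10⁻⁵ T.
Between antiparallel currents both contributions point the same way, so they add. B = B₁ + B₂ = 4.38×10⁻⁵ + 4.49×10⁻⁵ = 8.87×10⁻⁵ T.

B ≈ 88.7 μT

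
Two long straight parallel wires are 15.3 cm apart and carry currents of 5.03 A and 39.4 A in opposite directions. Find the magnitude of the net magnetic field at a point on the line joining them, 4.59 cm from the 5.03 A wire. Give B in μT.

Each long wire gives B = μ₀I/(2πd). Distances are d₁ = 0.0459 m and d₂ = 0.1071 m.
B₁ = 2.19×10⁻⁵ T, B₂ = 7.36×10⁻⁵ T.
Between antiparallel currents both contributions point the same way, so they add. B = B₁ + B₂ = 2.19×10⁻⁵ + 7.36×10⁻⁵ = 9.55×10⁻⁵ T.

B ≈ 95.5 μT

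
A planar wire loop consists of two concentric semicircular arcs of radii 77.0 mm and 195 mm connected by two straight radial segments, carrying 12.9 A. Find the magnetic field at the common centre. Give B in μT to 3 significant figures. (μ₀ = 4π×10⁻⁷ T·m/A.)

B ≈ 31.8 μT

The radial connectors point toward the centre, so dl × r̂ = 0 and they contribute nothing.
Each semicircle gives μ₀I/(4R): inner arc 5.26×10⁻⁵ T, outer arc 2.08×10⁻⁵ T.
The two arcs carry current in opposite angular senses, so their fields oppose: B = |5.26×10⁻⁵ − 2.08×10⁻⁵| = 3.18×10⁻⁵ T.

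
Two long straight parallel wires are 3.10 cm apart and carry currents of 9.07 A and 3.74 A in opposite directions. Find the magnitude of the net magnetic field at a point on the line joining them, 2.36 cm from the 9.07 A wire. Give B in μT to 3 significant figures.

B ≈ 178 μT

Each long wire gives B = μ₀I/(2πd). Distances are d₁ = 0.0236 m and d₂ = 0.0074 m.
B₁ = 7.69×10⁻⁵ T, B₂ = 1.01×10⁻⁴ T.
Between antiparallel currents both contributions point the same way, so they add. B = B₁ + B₂ = 7.69×10⁻⁵ + 1.01×10⁻⁴ = 1.78×10⁻⁴ T.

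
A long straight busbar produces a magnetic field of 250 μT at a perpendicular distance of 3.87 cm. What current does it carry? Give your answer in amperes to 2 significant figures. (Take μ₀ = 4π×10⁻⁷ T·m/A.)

I ≈ 48 A

For a long straight wire B = μ₀I/(2πd), so I = 2πdB/μ₀.
I = 2π × 0.0387 × 2.50×10⁻⁴ / (4π×10⁻⁷) = 48.4 A.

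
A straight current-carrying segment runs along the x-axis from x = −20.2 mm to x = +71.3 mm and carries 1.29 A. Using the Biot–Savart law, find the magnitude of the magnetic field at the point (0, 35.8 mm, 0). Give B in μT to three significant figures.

For a finite straight segment, B = (μ₀I/4πd)(sinθ₁ + sinθ₂), where θ₁, θ₂ are the angles from the perpendicular to each end.
The perpendicular distance is d = 0.0358 m; the end-offsets along the wire are a = 0.0202 m and b = 0.0713 m.
sinθ₁ = 0.0202/√(0.0202²+0.0358²) = 0.4914; sinθ₂ = 0.0713/√(0.0713²+0.0358²) = 0.8937.
B = (4π×10⁻⁷ × 1.29) / (4π × 0.0358) × (0.4914 + 0.8937) = 4.99×10⁻⁶ T.

B ≈ 4.99 μT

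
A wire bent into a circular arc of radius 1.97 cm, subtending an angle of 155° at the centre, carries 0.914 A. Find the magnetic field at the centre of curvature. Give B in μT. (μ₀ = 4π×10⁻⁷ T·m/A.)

The Biot–Savart field of a circular arc at its centre is B = μ₀Iφ/(4πR), with φ = 2.705 rad.
B = (4π×10⁻⁷ × 0.914 × 2.705) / (4π × 0.0197) = 1.26×10⁻⁵ T.

B ≈ 12.6 μT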